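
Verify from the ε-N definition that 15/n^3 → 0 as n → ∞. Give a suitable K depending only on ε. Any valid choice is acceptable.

Let ε > 0 be given. For n ≥ 1, |15/n^3 − 0| = 15/n^3.
15/n^3 < ε ⇔ n^3 > 15/ε ⇔ n > (15/ε)^{1/3}.
Take K = (15/ε)^{1/3}. Then n > K implies 15/n^3 < ε.

K = (15/ε)^{1/3}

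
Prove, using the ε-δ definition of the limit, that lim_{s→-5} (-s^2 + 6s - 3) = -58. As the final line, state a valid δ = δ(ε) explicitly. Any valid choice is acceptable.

δ = min(2, ε/18)

Fix ε > 0. We want δ > 0 such that 0 < |s + 5| < δ implies |(-s^2 + 6s - 3) + 58| < ε.
(-s^2 + 6s - 3) + 58 = -s^2 + 6s + 55 = (s + 5)(-s + 11).
So |(-s^2 + 6s - 3) + 58| = |s + 5|·|-s + 11|.
Assume first that |s + 5| < 2, so |s| < 7. Then |-s + 11| ≤ 7 + 11 = 18.
Hence |(-s^2 + 6s - 3) + 58| ≤ 18|s + 5| < ε provided |s + 5| < ε/18.
Take δ = min(2, ε/18). Then 0 < |s + 5| < δ gives both |s + 5| < 2 and |s + 5| < ε/18, so |(-s^2 + 6s - 3) + 58| < ε.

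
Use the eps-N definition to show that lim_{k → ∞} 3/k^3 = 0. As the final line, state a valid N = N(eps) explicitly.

N = (3/eps)^{1/3}

Suppose eps > 0. For k ≥ 1, |3/k^3 − 0| = 3/k^3.
3/k^3 < eps ⇔ k^3 > 3/eps ⇔ k > (3/eps)^{1/3}.
Take N = (3/eps)^{1/3}. Then k > N implies 3/k^3 < eps.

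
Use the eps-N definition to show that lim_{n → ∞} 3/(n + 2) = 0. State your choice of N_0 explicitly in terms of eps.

Suppose eps > 0. For n ≥ 1, |3/(n + 2) − 0| = 3/(n + 2) ≤ 3/n.
We need 3/n < eps, i.e. n > 3/eps.
Take N_0 = 3/eps. If n > N_0 then |3/(n + 2)| ≤ 3/n < eps.

N_0 = 3/eps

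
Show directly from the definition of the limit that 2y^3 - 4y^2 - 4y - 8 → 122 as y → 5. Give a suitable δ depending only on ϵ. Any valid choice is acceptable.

δ = min(1, ϵ/134)

Let ϵ > 0 be given. We want δ > 0 such that 0 < |y − 5| < δ implies |(2y^3 - 4y^2 - 4y - 8) − 122| < ϵ.
(2y^3 - 4y^2 - 4y - 8) − 122 = 2y^3 - 4y^2 - 4y - 130 = (y − 5)(2y^2 + 6y + 26).
So |(2y^3 - 4y^2 - 4y - 8) − 122| = |y − 5|·|2y^2 + 6y + 26|.
Require δ ≤ 1. Then |y − 5| < 1 gives |y| < 6, and by the triangle inequality |2y^2 + 6y + 26| ≤ 2·6^2 + 6·6 + 26 = 134.
Hence |(2y^3 - 4y^2 - 4y - 8) − 122| ≤ 134|y − 5| < ϵ provided |y − 5| < ϵ/134.
Take δ = min(1, ϵ/134). Then 0 < |y − 5| < δ gives both |y − 5| < 1 and |y − 5| < ϵ/134, so |(2y^3 - 4y^2 - 4y - 8) − 122| < ϵ.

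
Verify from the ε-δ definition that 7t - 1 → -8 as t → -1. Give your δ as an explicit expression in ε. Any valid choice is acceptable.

δ = ε/7

Fix ε > 0. We need δ > 0 so that 0 < |t + 1| < δ implies |(7t - 1) + 8| < ε.
|(7t - 1) + 8| = |7t + 7| = 7|t + 1|.
Thus it suffices that |t + 1| < ε/7.
Take δ = ε/7. If 0 < |t + 1| < δ then |(7t - 1) + 8| = 7|t + 1| < 7·(ε/7) = ε.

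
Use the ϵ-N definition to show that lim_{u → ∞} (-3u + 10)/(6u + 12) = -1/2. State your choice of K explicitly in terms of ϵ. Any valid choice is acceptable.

K = (8/3)/ϵ

Fix ϵ > 0. We seek K > 0 such that u > K implies |(-3u + 10)/(6u + 12) + 1/2| < ϵ.
(-3u + 10)/(6u + 12) + 1/2 = (6(-3u + 10) − (-3)(6u + 12)) / (6(6u + 12)) = 96/(6(6u + 12)).
For u > 0 we have 6u + 12 > 6u, so |(-3u + 10)/(6u + 12) + 1/2| = 96/(6(6u + 12)) < 96/(6·6u) = (8/3)/u.
Thus |(-3u + 10)/(6u + 12) + 1/2| < ϵ whenever u > (8/3)/ϵ.
Take K = (8/3)/ϵ. If u > K then |(-3u + 10)/(6u + 12) + 1/2| < (8/3)/u < ϵ.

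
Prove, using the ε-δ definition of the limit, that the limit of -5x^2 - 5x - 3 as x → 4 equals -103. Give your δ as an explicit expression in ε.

δ = min(2, ε/55)

Let ε > 0 be given. We want δ > 0 such that 0 < |x − 4| < δ implies |(-5x^2 - 5x - 3) + 103| < ε.
(-5x^2 - 5x - 3) + 103 = -5x^2 - 5x + 100 = (x − 4)(-5x - 25).
So |(-5x^2 - 5x - 3) + 103| = |x − 4|·|-5x - 25|.
Require δ ≤ 2. Then |x − 4| < 2 gives |x| < 6, and by the triangle inequality |-5x - 25| ≤ 5·6 + 25 = 55.
Hence |(-5x^2 - 5x - 3) + 103| ≤ 55|x − 4| < ε provided |x − 4| < ε/55.
Take δ = min(2, ε/55). Then 0 < |x − 4| < δ gives both |x − 4| < 2 and |x − 4| < ε/55, so |(-5x^2 - 5x - 3) + 103| < ε.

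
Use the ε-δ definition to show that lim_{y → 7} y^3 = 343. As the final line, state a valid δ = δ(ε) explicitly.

δ = min(1, ε/169)

Let ε > 0. We seek δ > 0 with 0 < |y − 7| < δ ⇒ |y^3 − 343| < ε.
Factor: y^3 − 343 = (y − 7)(y^2 + 7y + 49), so |y^3 − 343| = |y − 7|·|y^2 + 7y + 49|.
Impose δ ≤ 1 so that |y| < 8; then |y^2 + 7y + 49| ≤ 169.
Hence |y^3 − 343| ≤ 169|y − 7|, which is < ε once |y − 7| < ε/169.
Take δ = min(1, ε/169). If 0 < |y − 7| < δ then both bounds hold and |y^3 − 343| ≤ 169|y − 7| < 169·(ε/169) = ε.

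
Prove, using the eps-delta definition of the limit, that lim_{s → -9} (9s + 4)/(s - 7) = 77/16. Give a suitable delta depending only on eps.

delta = min(8, (128/67)eps)

Let eps > 0. We want delta > 0 with 0 < |s + 9| < delta ⇒ |(9s + 4)/(s - 7) − (77/16)| < eps.
Combining over a common denominator, (9s + 4)/(s - 7) − (77/16) = [(9s + 4)·(-16) − (-77)·(s - 7)] / [(-16)·(s - 7)] = -67(s + 9) / ((-16)(s - 7)).
So |(9s + 4)/(s - 7) − (77/16)| = 67|s + 9| / (16·|s − 7|).
Require delta ≤ 8, so |s − 7| ≥ |-16| − |s + 9| > 16 − 8 = 8.
Hence |(9s + 4)/(s - 7) − (77/16)| < 67|s + 9|/(16·8) = (67/128)|s + 9|, which is < eps once |s + 9| < (128/67)eps.
Take delta = min(8, (128/67)eps). Then 0 < |s + 9| < delta forces both bounds, so |(9s + 4)/(s - 7) − (77/16)| < eps.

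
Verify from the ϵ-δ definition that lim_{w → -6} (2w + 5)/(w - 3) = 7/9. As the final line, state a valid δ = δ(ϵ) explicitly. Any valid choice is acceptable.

Suppose ϵ > 0. We want δ > 0 with 0 < |w + 6| < δ ⇒ |(2w + 5)/(w - 3) − (7/9)| < ϵ.
Combining over a common denominator, (2w + 5)/(w - 3) − (7/9) = [(2w + 5)·(-9) − (-7)·(w - 3)] / [(-9)·(w - 3)] = -11(w + 6) / ((-9)(w - 3)).
So |(2w + 5)/(w - 3) − (7/9)| = 11|w + 6| / (9·|w − 3|).
Require δ ≤ 9/2, so |w − 3| ≥ |-9| − |w + 6| > 9 − 9/2 = 9/2.
Hence |(2w + 5)/(w - 3) − (7/9)| < 11|w + 6|/(9·(9/2)) = (22/81)|w + 6|, which is < ϵ once |w + 6| < (81/22)ϵ.
Take δ = min(9/2, (81/22)ϵ). Then 0 < |w + 6| < δ forces both bounds, so |(2w + 5)/(w - 3) − (7/9)| < ϵ.

δ = min(9/2, (81/22)ϵ)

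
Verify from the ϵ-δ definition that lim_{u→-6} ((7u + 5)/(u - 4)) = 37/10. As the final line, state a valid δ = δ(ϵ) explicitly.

Let ϵ > 0 be given. We want δ > 0 with 0 < |u + 6| < δ ⇒ |(7u + 5)/(u - 4) − (37/10)| < ϵ.
Combining over a common denominator, (7u + 5)/(u - 4) − (37/10) = [(7u + 5)·(-10) − (-37)·(u - 4)] / [(-10)·(u - 4)] = -33(u + 6) / ((-10)(u - 4)).
So |(7u + 5)/(u - 4) − (37/10)| = 33|u + 6| / (10·|u − 4|).
Require δ ≤ 5, so |u − 4| ≥ |-10| − |u + 6| > 10 − 5 = 5.
Hence |(7u + 5)/(u - 4) − (37/10)| < 33|u + 6|/(10·5) = (33/50)|u + 6|, which is < ϵ once |u + 6| < (50/33)ϵ.
Take δ = min(5, (50/33)ϵ). Then 0 < |u + 6| < δ forces both bounds, so |(7u + 5)/(u - 4) − (37/10)| < ϵ.

δ = min(5, (50/33)ϵ)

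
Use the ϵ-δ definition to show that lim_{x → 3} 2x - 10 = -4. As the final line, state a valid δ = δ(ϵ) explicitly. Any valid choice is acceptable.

Fix ϵ > 0. We need δ > 0 so that 0 < |x − 3| < δ implies |(2x - 10) + 4| < ϵ.
Since (2x - 10) + 4 = 2(x − 3), we have |(2x - 10) + 4| = 2|x − 3|.
So 2|x − 3| < ϵ exactly when |x − 3| < ϵ/2.
Take δ = ϵ/2. If 0 < |x − 3| < δ then |(2x - 10) + 4| = 2|x − 3| < 2·(ϵ/2) = ϵ.

δ = ϵ/2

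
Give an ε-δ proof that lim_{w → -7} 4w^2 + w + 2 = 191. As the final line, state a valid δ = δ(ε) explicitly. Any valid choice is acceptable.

Fix ε > 0. We want δ > 0 such that 0 < |w + 7| < δ implies |(4w^2 + w + 2) − 191| < ε.
(4w^2 + w + 2) − 191 = 4w^2 + w - 189 = (w + 7)(4w - 27).
So |(4w^2 + w + 2) − 191| = |w + 7|·|4w - 27|.
Require δ ≤ 2. Then |w + 7| < 2 gives |w| < 9, and by the triangle inequality |4w - 27| ≤ 4·9 + 27 = 63.
Hence |(4w^2 + w + 2) − 191| ≤ 63|w + 7| < ε provided |w + 7| < ε/63.
Choosing δ = min(2, ε/63) ensures both conditions, hence |(4w^2 + w + 2) − 191| < ε.

δ = min(2, ε/63)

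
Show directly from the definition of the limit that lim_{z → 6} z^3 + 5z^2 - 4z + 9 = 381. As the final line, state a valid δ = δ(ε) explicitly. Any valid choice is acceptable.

δ = min(1, ε/188)

Fix ε > 0. We want δ > 0 such that 0 < |z − 6| < δ implies |(z^3 + 5z^2 - 4z + 9) − 381| < ε.
(z^3 + 5z^2 - 4z + 9) − 381 = z^3 + 5z^2 - 4z - 372 = (z − 6)(z^2 + 11z + 62).
So |(z^3 + 5z^2 - 4z + 9) − 381| = |z − 6|·|z^2 + 11z + 62|.
Require δ ≤ 1. Then |z − 6| < 1 gives |z| < 7, and by the triangle inequality |z^2 + 11z + 62| ≤ 7^2 + 11·7 + 62 = 188.
Hence |(z^3 + 5z^2 - 4z + 9) − 381| ≤ 188|z − 6| < ε provided |z − 6| < ε/188.
Choosing δ = min(1, ε/188) ensures both conditions, hence |(z^3 + 5z^2 - 4z + 9) − 381| < ε.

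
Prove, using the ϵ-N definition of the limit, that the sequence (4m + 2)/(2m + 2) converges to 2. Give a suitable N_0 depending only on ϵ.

N_0 = 1/ϵ

Let ϵ > 0 be given. For m ≥ 1, |(4m + 2)/(2m + 2) − 2| = |-4|/(2(2m + 2)) = 4/(2(2m + 2)).
Since 2m + 2 ≥ 2m for m ≥ 1, this is ≤ 4/(2·2m) = 1/m.
So |(4m + 2)/(2m + 2) − 2| < ϵ whenever m > 1/ϵ.
Take N_0 = 1/ϵ. If m > N_0 then |(4m + 2)/(2m + 2) − 2| ≤ 1/m < ϵ.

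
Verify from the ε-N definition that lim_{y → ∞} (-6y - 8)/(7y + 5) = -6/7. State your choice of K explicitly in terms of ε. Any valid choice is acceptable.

K = (26/49)/ε

Suppose ε > 0. We seek K > 0 such that y > K implies |(-6y - 8)/(7y + 5) + 6/7| < ε.
(-6y - 8)/(7y + 5) + 6/7 = (7(-6y - 8) − (-6)(7y + 5)) / (7(7y + 5)) = -26/(7(7y + 5)).
For y > 0 we have 7y + 5 > 7y, so |(-6y - 8)/(7y + 5) + 6/7| = 26/(7(7y + 5)) < 26/(7·7y) = (26/49)/y.
Thus |(-6y - 8)/(7y + 5) + 6/7| < ε whenever y > (26/49)/ε.
Take K = (26/49)/ε. If y > K then |(-6y - 8)/(7y + 5) + 6/7| < (26/49)/y < ε.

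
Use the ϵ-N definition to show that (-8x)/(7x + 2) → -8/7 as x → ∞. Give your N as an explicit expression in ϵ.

N = (16/49)/ϵ

Let ϵ > 0 be given. We seek N > 0 such that x > N implies |(-8x)/(7x + 2) + 8/7| < ϵ.
(-8x)/(7x + 2) + 8/7 = (7(-8x) − (-8)(7x + 2)) / (7(7x + 2)) = 16/(7(7x + 2)).
For x > 0 we have 7x + 2 > 7x, so |(-8x)/(7x + 2) + 8/7| = 16/(7(7x + 2)) < 16/(7·7x) = (16/49)/x.
Thus |(-8x)/(7x + 2) + 8/7| < ϵ whenever x > (16/49)/ϵ.
Take N = (16/49)/ϵ. If x > N then |(-8x)/(7x + 2) + 8/7| < (16/49)/x < ϵ.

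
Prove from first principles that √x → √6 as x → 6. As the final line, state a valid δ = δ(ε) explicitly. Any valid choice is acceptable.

Suppose ε > 0. We want δ > 0 such that 0 < |x − 6| < δ implies |√x − √6| < ε.
Rationalise: √x − √6 = (x − 6)/(√x + √6), so |√x − √6| = |x − 6|/(√x + √6).
Restrict δ ≤ 6 so that |x − 6| < 6 forces x > 0, and then √x + √6 > √6.
Hence |√x − √6| < |x − 6|/√6, which is < ε once |x − 6| < √6·ε.
Take δ = min(6, √6·ε). If 0 < |x − 6| < δ then x > 0 and |√x − √6| < |x − 6|/√6 < ε.

δ = min(6, √6·ε)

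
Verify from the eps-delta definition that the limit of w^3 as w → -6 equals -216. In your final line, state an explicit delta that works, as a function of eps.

Let eps > 0 be given. We seek delta > 0 with 0 < |w + 6| < delta ⇒ |w^3 + 216| < eps.
Factor: w^3 + 216 = (w + 6)(w^2 - 6w + 36), so |w^3 + 216| = |w + 6|·|w^2 - 6w + 36|.
Impose delta ≤ 1 so that |w| < 7; then |w^2 - 6w + 36| ≤ 127.
Hence |w^3 + 216| ≤ 127|w + 6|, which is < eps once |w + 6| < eps/127.
Take delta = min(1, eps/127). If 0 < |w + 6| < delta then both bounds hold and |w^3 + 216| ≤ 127|w + 6| < 127·(eps/127) = eps.

delta = min(1, eps/127)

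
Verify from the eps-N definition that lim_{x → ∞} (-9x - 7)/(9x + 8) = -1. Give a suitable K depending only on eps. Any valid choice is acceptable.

K = (1/9)/eps

Fix eps > 0. We seek K > 0 such that x > K implies |(-9x - 7)/(9x + 8) + 1| < eps.
(-9x - 7)/(9x + 8) + 1 = (9(-9x - 7) − (-9)(9x + 8)) / (9(9x + 8)) = 9/(9(9x + 8)).
For x > 0 we have 9x + 8 > 9x, so |(-9x - 7)/(9x + 8) + 1| = 9/(9(9x + 8)) < 9/(9·9x) = (1/9)/x.
Thus |(-9x - 7)/(9x + 8) + 1| < eps whenever x > (1/9)/eps.
Take K = (1/9)/eps. If x > K then |(-9x - 7)/(9x + 8) + 1| < (1/9)/x < eps.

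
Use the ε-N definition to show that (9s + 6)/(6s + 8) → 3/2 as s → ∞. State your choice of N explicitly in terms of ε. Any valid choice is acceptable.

Let ε > 0. We seek N > 0 such that s > N implies |(9s + 6)/(6s + 8) − (3/2)| < ε.
(9s + 6)/(6s + 8) − (3/2) = (6(9s + 6) − 9(6s + 8)) / (6(6s + 8)) = -36/(6(6s + 8)).
For s > 0 we have 6s + 8 > 6s, so |(9s + 6)/(6s + 8) − (3/2)| = 36/(6(6s + 8)) < 36/(6·6s) = 1/s.
Thus |(9s + 6)/(6s + 8) − (3/2)| < ε whenever s > 1/ε.
Take N = 1/ε. If s > N then |(9s + 6)/(6s + 8) − (3/2)| < 1/s < ε.

N = 1/ε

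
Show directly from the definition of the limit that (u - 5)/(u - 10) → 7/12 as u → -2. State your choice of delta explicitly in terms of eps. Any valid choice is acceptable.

delta = min(6, (72/5)eps)

Fix eps > 0. We want delta > 0 with 0 < |u + 2| < delta ⇒ |(u - 5)/(u - 10) − (7/12)| < eps.
Combining over a common denominator, (u - 5)/(u - 10) − (7/12) = [(u - 5)·(-12) − (-7)·(u - 10)] / [(-12)·(u - 10)] = -5(u + 2) / ((-12)(u - 10)).
So |(u - 5)/(u - 10) − (7/12)| = 5|u + 2| / (12·|u − 10|).
Require delta ≤ 6, so |u − 10| ≥ |-12| − |u + 2| > 12 − 6 = 6.
Hence |(u - 5)/(u - 10) − (7/12)| < 5|u + 2|/(12·6) = (5/72)|u + 2|, which is < eps once |u + 2| < (72/5)eps.
Take delta = min(6, (72/5)eps). Then 0 < |u + 2| < delta forces both bounds, so |(u - 5)/(u - 10) − (7/12)| < eps.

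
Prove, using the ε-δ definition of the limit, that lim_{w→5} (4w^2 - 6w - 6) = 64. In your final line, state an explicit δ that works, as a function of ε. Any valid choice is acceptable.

Let ε > 0 be given. We want δ > 0 such that 0 < |w − 5| < δ implies |(4w^2 - 6w - 6) − 64| < ε.
(4w^2 - 6w - 6) − 64 = 4w^2 - 6w - 70 = (w − 5)(4w + 14).
So |(4w^2 - 6w - 6) − 64| = |w − 5|·|4w + 14|.
Require δ ≤ 1. Then |w − 5| < 1 gives |w| < 6, and by the triangle inequality |4w + 14| ≤ 4·6 + 14 = 38.
Hence |(4w^2 - 6w - 6) − 64| ≤ 38|w − 5| < ε provided |w − 5| < ε/38.
Take δ = min(1, ε/38). Then 0 < |w − 5| < δ gives both |w − 5| < 1 and |w − 5| < ε/38, so |(4w^2 - 6w - 6) − 64| < ε.

δ = min(1, ε/38)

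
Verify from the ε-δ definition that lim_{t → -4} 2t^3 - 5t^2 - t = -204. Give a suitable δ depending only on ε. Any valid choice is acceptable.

Fix ε > 0. We want δ > 0 such that 0 < |t + 4| < δ implies |(2t^3 - 5t^2 - t) + 204| < ε.
(2t^3 - 5t^2 - t) + 204 = 2t^3 - 5t^2 - t + 204 = (t + 4)(2t^2 - 13t + 51).
So |(2t^3 - 5t^2 - t) + 204| = |t + 4|·|2t^2 - 13t + 51|.
Require δ ≤ 2. Then |t + 4| < 2 gives |t| < 6, and by the triangle inequality |2t^2 - 13t + 51| ≤ 2·6^2 + 13·6 + 51 = 201.
Hence |(2t^3 - 5t^2 - t) + 204| ≤ 201|t + 4| < ε provided |t + 4| < ε/201.
Choosing δ = min(2, ε/201) ensures both conditions, hence |(2t^3 - 5t^2 - t) + 204| < ε.

δ = min(2, ε/201)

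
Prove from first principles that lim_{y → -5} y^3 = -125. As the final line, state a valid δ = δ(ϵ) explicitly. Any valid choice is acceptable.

δ = min(1, ϵ/91)

Fix ϵ > 0. We seek δ > 0 with 0 < |y + 5| < δ ⇒ |y^3 + 125| < ϵ.
Factor: y^3 + 125 = (y + 5)(y^2 - 5y + 25), so |y^3 + 125| = |y + 5|·|y^2 - 5y + 25|.
Restrict δ ≤ 1. Then |y + 5| < 1 gives |y| < 6, so by the triangle inequality |y^2 - 5y + 25| ≤ 6^2 + 5·6 + 25 = 91.
Hence |y^3 + 125| ≤ 91|y + 5|, which is < ϵ once |y + 5| < ϵ/91.
Take δ = min(1, ϵ/91). If 0 < |y + 5| < δ then both bounds hold and |y^3 + 125| ≤ 91|y + 5| < 91·(ϵ/91) = ϵ.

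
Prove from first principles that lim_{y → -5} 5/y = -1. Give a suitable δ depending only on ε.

δ = min(5/2, (5/2)ε)

Fix ε > 0. We seek δ > 0 such that 0 < |y + 5| < δ implies |5/y + 1| < ε.
|5/y + 1| = 5·|-5 − y|/(5·|y|) = 5|y + 5|/(5|y|).
Require δ ≤ 5/2 so that |y| > 5 − 5/2 = 5/2, hence 5|y| > 25/2.
Then |5/y + 1| < 5|y + 5|/(25/2), which is < ε when |y + 5| < (5/2)ε.
Take δ = min(5/2, (5/2)ε). Then 0 < |y + 5| < δ gives both |y + 5| < 5/2 and |y + 5| < (5/2)ε, so |5/y + 1| < ε.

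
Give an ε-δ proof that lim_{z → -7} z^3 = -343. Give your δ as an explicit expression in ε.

δ = min(2, ε/193)

Suppose ε > 0. We seek δ > 0 with 0 < |z + 7| < δ ⇒ |z^3 + 343| < ε.
Factor: z^3 + 343 = (z + 7)(z^2 - 7z + 49), so |z^3 + 343| = |z + 7|·|z^2 - 7z + 49|.
Restrict δ ≤ 2. Then |z + 7| < 2 gives |z| < 9, so by the triangle inequality |z^2 - 7z + 49| ≤ 9^2 + 7·9 + 49 = 193.
Hence |z^3 + 343| ≤ 193|z + 7|, which is < ε once |z + 7| < ε/193.
Take δ = min(2, ε/193). If 0 < |z + 7| < δ then both bounds hold and |z^3 + 343| ≤ 193|z + 7| < 193·(ε/193) = ε.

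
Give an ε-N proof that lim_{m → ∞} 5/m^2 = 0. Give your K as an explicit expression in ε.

Suppose ε > 0. For m ≥ 1, |5/m^2 − 0| = 5/m^2.
5/m^2 < ε ⇔ m^2 > 5/ε ⇔ m > (5/ε)^{1/2}.
Take K = (5/ε)^{1/2}. Then m > K implies 5/m^2 < ε.

K = (5/ε)^{1/2}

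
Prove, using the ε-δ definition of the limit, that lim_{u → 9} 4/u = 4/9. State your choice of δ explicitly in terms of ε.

Let ε > 0 be given. We seek δ > 0 such that 0 < |u − 9| < δ implies |4/u − (4/9)| < ε.
|4/u − (4/9)| = 4·|9 − u|/(9·|u|) = 4|u − 9|/(9|u|).
Restrict δ ≤ 9/2. Then |u − 9| < 9/2 gives |u| > 9/2, so 9|u| > 81/2.
Then |4/u − (4/9)| < 4|u − 9|/(81/2), which is < ε when |u − 9| < (81/8)ε.
Take δ = min(9/2, (81/8)ε). Then 0 < |u − 9| < δ gives both |u − 9| < 9/2 and |u − 9| < (81/8)ε, so |4/u − (4/9)| < ε.

δ = min(9/2, (81/8)ε)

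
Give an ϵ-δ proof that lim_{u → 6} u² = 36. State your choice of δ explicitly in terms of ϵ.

δ = min(2, ϵ/14)

Suppose ϵ > 0. We seek δ > 0 with 0 < |u − 6| < δ ⇒ |u² − 36| < ϵ.
Factor: u² − 36 = (u − 6)(u + 6), so |u² − 36| = |u − 6|·|u + 6|.
Restrict δ ≤ 2. Then |u − 6| < 2 gives |u| < 8, so by the triangle inequality |u + 6| ≤ 8 + 6 = 14.
Hence |u² − 36| ≤ 14|u − 6|, which is < ϵ once |u − 6| < ϵ/14.
Take δ = min(2, ϵ/14). If 0 < |u − 6| < δ then both bounds hold and |u² − 36| ≤ 14|u − 6| < 14·(ϵ/14) = ϵ.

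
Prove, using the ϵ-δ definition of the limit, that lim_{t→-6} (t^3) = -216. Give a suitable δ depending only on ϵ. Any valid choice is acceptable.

Let ϵ > 0 be given. We seek δ > 0 with 0 < |t + 6| < δ ⇒ |t^3 + 216| < ϵ.
Factor: t^3 + 216 = (t + 6)(t^2 - 6t + 36), so |t^3 + 216| = |t + 6|·|t^2 - 6t + 36|.
Restrict δ ≤ 1. Then |t + 6| < 1 gives |t| < 7, so by the triangle inequality |t^2 - 6t + 36| ≤ 7^2 + 6·7 + 36 = 127.
Hence |t^3 + 216| ≤ 127|t + 6|, which is < ϵ once |t + 6| < ϵ/127.
Take δ = min(1, ϵ/127). If 0 < |t + 6| < δ then both bounds hold and |t^3 + 216| ≤ 127|t + 6| < 127·(ϵ/127) = ϵ.

δ = min(1, ϵ/127)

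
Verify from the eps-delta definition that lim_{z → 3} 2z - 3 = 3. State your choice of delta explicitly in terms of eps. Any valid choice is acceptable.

delta = eps/2

Let eps > 0 be given. We need delta > 0 so that 0 < |z − 3| < delta implies |(2z - 3) − 3| < eps.
Since (2z - 3) − 3 = 2(z − 3), we have |(2z - 3) − 3| = 2|z − 3|.
So 2|z − 3| < eps exactly when |z − 3| < eps/2.
Choosing delta = eps/2 gives |(2z - 3) − 3| = 2|z − 3| < eps whenever |z − 3| < delta.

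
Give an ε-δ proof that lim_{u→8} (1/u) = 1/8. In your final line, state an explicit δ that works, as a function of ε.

Fix ε > 0. We seek δ > 0 such that 0 < |u − 8| < δ implies |1/u − (1/8)| < ε.
|1/u − (1/8)| = |8 − u|/(8·|u|) = |u − 8|/(8|u|).
Require δ ≤ 4 so that |u| > 8 − 4 = 4, hence 8|u| > 32.
Then |1/u − (1/8)| < |u − 8|/32, which is < ε when |u − 8| < 32ε.
Take δ = min(4, 32ε). Then 0 < |u − 8| < δ gives both |u − 8| < 4 and |u − 8| < 32ε, so |1/u − (1/8)| < ε.

δ = min(4, 32ε)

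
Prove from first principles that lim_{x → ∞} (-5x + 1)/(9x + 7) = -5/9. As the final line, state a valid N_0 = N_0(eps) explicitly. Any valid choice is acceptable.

Let eps > 0. We seek N_0 > 0 such that x > N_0 implies |(-5x + 1)/(9x + 7) + 5/9| < eps.
(-5x + 1)/(9x + 7) + 5/9 = (9(-5x + 1) − (-5)(9x + 7)) / (9(9x + 7)) = 44/(9(9x + 7)).
For x > 0 we have 9x + 7 > 9x, so |(-5x + 1)/(9x + 7) + 5/9| = 44/(9(9x + 7)) < 44/(9·9x) = (44/81)/x.
Thus |(-5x + 1)/(9x + 7) + 5/9| < eps whenever x > (44/81)/eps.
Take N_0 = (44/81)/eps. If x > N_0 then |(-5x + 1)/(9x + 7) + 5/9| < (44/81)/x < eps.

N_0 = (44/81)/eps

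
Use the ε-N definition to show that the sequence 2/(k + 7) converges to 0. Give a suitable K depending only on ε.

Let ε > 0. For k ≥ 1, |2/(k + 7) − 0| = 2/(k + 7) ≤ 2/k.
We need 2/k < ε, i.e. k > 2/ε.
Take K = 2/ε. If k > K then |2/(k + 7)| ≤ 2/k < ε.

K = 2/ε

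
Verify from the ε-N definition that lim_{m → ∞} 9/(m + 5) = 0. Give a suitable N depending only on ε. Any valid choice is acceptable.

Let ε > 0 be given. For m ≥ 1, |9/(m + 5) − 0| = 9/(m + 5) ≤ 9/m.
We need 9/m < ε, i.e. m > 9/ε.
Take N = 9/ε. If m > N then |9/(m + 5)| ≤ 9/m < ε.

N = 9/ε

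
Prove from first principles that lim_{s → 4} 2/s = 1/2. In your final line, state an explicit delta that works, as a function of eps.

Let eps > 0. We seek delta > 0 such that 0 < |s − 4| < delta implies |2/s − (1/2)| < eps.
|2/s − (1/2)| = 2·|4 − s|/(4·|s|) = 2|s − 4|/(4|s|).
Restrict delta ≤ 2. Then |s − 4| < 2 gives |s| > 2, so 4|s| > 8.
Then |2/s − (1/2)| < 2|s − 4|/8, which is < eps when |s − 4| < 4eps.
Take delta = min(2, 4eps). Then 0 < |s − 4| < delta gives both |s − 4| < 2 and |s − 4| < 4eps, so |2/s − (1/2)| < eps.

delta = min(2, 4eps)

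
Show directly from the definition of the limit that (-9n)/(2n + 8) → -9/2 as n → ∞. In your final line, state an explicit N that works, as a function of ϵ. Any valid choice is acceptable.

Suppose ϵ > 0. For n ≥ 1, |(-9n)/(2n + 8) + 9/2| = |72|/(2(2n + 8)) = 72/(2(2n + 8)).
Since 2n + 8 ≥ 2n for n ≥ 1, this is ≤ 72/(2·2n) = 18/n.
So |(-9n)/(2n + 8) + 9/2| < ϵ whenever n > 18/ϵ.
Take N = 18/ϵ. If n > N then |(-9n)/(2n + 8) + 9/2| ≤ 18/n < ϵ.

N = 18/ϵ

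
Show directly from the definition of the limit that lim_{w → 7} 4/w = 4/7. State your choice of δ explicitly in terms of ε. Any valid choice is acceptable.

Fix ε > 0. We seek δ > 0 such that 0 < |w − 7| < δ implies |4/w − (4/7)| < ε.
|4/w − (4/7)| = 4·|7 − w|/(7·|w|) = 4|w − 7|/(7|w|).
Require δ ≤ 7/2 so that |w| > 7 − 7/2 = 7/2, hence 7|w| > 49/2.
Then |4/w − (4/7)| < 4|w − 7|/(49/2), which is < ε when |w − 7| < (49/8)ε.
Take δ = min(7/2, (49/8)ε). Then 0 < |w − 7| < δ gives both |w − 7| < 7/2 and |w − 7| < (49/8)ε, so |4/w − (4/7)| < ε.

δ = min(7/2, (49/8)ε)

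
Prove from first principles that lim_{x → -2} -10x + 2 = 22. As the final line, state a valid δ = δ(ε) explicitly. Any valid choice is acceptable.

δ = ε/10

Let ε > 0 be given. We need δ > 0 so that 0 < |x + 2| < δ implies |(-10x + 2) − 22| < ε.
|(-10x + 2) − 22| = |-10x - 20| = 10|x + 2|.
Thus it suffices that |x + 2| < ε/10.
Take δ = ε/10. If 0 < |x + 2| < δ then |(-10x + 2) − 22| = 10|x + 2| < 10·(ε/10) = ε.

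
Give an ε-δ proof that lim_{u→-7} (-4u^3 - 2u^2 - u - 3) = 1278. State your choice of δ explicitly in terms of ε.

Let ε > 0 be given. We want δ > 0 such that 0 < |u + 7| < δ implies |(-4u^3 - 2u^2 - u - 3) − 1278| < ε.
(-4u^3 - 2u^2 - u - 3) − 1278 = -4u^3 - 2u^2 - u - 1281 = (u + 7)(-4u^2 + 26u - 183).
So |(-4u^3 - 2u^2 - u - 3) − 1278| = |u + 7|·|-4u^2 + 26u - 183|.
Assume first that |u + 7| < 1, so |u| < 8. Then |-4u^2 + 26u - 183| ≤ 4·8^2 + 26·8 + 183 = 647.
Hence |(-4u^3 - 2u^2 - u - 3) − 1278| ≤ 647|u + 7| < ε provided |u + 7| < ε/647.
Take δ = min(1, ε/647). Then 0 < |u + 7| < δ gives both |u + 7| < 1 and |u + 7| < ε/647, so |(-4u^3 - 2u^2 - u - 3) − 1278| < ε.

δ = min(1, ε/647)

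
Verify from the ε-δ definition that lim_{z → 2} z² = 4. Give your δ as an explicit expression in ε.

δ = min(1, ε/5)

Suppose ε > 0. We seek δ > 0 with 0 < |z − 2| < δ ⇒ |z² − 4| < ε.
Factor: z² − 4 = (z − 2)(z + 2), so |z² − 4| = |z − 2|·|z + 2|.
Restrict δ ≤ 1. Then |z − 2| < 1 gives |z| < 3, so by the triangle inequality |z + 2| ≤ 3 + 2 = 5.
Hence |z² − 4| ≤ 5|z − 2|, which is < ε once |z − 2| < ε/5.
Take δ = min(1, ε/5). If 0 < |z − 2| < δ then both bounds hold and |z² − 4| ≤ 5|z − 2| < 5·(ε/5) = ε.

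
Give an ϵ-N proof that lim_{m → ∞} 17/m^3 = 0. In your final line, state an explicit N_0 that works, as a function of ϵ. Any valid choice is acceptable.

Let ϵ > 0 be given. For m ≥ 1, |17/m^3 − 0| = 17/m^3.
17/m^3 < ϵ ⇔ m^3 > 17/ϵ ⇔ m > (17/ϵ)^{1/3}.
Take N_0 = (17/ϵ)^{1/3}. Then m > N_0 implies 17/m^3 < ϵ.

N_0 = (17/ϵ)^{1/3}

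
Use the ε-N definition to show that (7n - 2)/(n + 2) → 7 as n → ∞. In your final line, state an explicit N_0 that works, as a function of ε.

Let ε > 0. For n ≥ 1, |(7n - 2)/(n + 2) − 7| = |-16|/((n + 2)) = 16/((n + 2)).
Since n + 2 ≥ n for n ≥ 1, this is ≤ 16/(n) = 16/n.
So |(7n - 2)/(n + 2) − 7| < ε whenever n > 16/ε.
Take N_0 = 16/ε. If n > N_0 then |(7n - 2)/(n + 2) − 7| ≤ 16/n < ε.

N_0 = 16/ε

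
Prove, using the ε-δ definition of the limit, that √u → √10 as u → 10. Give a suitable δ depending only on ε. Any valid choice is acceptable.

Fix ε > 0. We want δ > 0 such that 0 < |u − 10| < δ implies |√u − √10| < ε.
Multiplying by the conjugate, |√u − √10| = |u − 10|/(√u + √10).
Restrict δ ≤ 10 so that |u − 10| < 10 forces u > 0, and then √u + √10 > √10.
Hence |√u − √10| < |u − 10|/√10, which is < ε once |u − 10| < √10·ε.
Take δ = min(10, √10·ε). If 0 < |u − 10| < δ then u > 0 and |√u − √10| < |u − 10|/√10 < ε.

δ = min(10, √10·ε)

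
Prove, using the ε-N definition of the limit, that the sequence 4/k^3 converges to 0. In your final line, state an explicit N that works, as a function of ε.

Fix ε > 0. For k ≥ 1, |4/k^3 − 0| = 4/k^3.
4/k^3 < ε ⇔ k^3 > 4/ε ⇔ k > (4/ε)^{1/3}.
Take N = (4/ε)^{1/3}. Then k > N implies 4/k^3 < ε.

N = (4/ε)^{1/3}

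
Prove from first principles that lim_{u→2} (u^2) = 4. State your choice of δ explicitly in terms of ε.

δ = min(1, ε/5)

Let ε > 0. We seek δ > 0 with 0 < |u − 2| < δ ⇒ |u^2 − 4| < ε.
Factor: u^2 − 4 = (u − 2)(u + 2), so |u^2 − 4| = |u − 2|·|u + 2|.
Impose δ ≤ 1 so that |u| < 3; then |u + 2| ≤ 5.
Hence |u^2 − 4| ≤ 5|u − 2|, which is < ε once |u − 2| < ε/5.
Take δ = min(1, ε/5). If 0 < |u − 2| < δ then both bounds hold and |u^2 − 4| ≤ 5|u − 2| < 5·(ε/5) = ε.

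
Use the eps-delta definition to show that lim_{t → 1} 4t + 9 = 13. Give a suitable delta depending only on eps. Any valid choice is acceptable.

delta = eps/4

Suppose eps > 0. We need delta > 0 so that 0 < |t − 1| < delta implies |(4t + 9) − 13| < eps.
Since (4t + 9) − 13 = 4(t − 1), we have |(4t + 9) − 13| = 4|t − 1|.
Thus it suffices that |t − 1| < eps/4.
Choosing delta = eps/4 gives |(4t + 9) − 13| = 4|t − 1| < eps whenever |t − 1| < delta.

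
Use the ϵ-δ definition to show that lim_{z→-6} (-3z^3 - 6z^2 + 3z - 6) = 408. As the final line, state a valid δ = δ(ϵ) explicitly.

δ = min(1, ϵ/300)

Let ϵ > 0. We want δ > 0 such that 0 < |z + 6| < δ implies |(-3z^3 - 6z^2 + 3z - 6) − 408| < ϵ.
(-3z^3 - 6z^2 + 3z - 6) − 408 = -3z^3 - 6z^2 + 3z - 414 = (z + 6)(-3z^2 + 12z - 69).
So |(-3z^3 - 6z^2 + 3z - 6) − 408| = |z + 6|·|-3z^2 + 12z - 69|.
Assume first that |z + 6| < 1, so |z| < 7. Then |-3z^2 + 12z - 69| ≤ 3·7^2 + 12·7 + 69 = 300.
Hence |(-3z^3 - 6z^2 + 3z - 6) − 408| ≤ 300|z + 6| < ϵ provided |z + 6| < ϵ/300.
Take δ = min(1, ϵ/300). Then 0 < |z + 6| < δ gives both |z + 6| < 1 and |z + 6| < ϵ/300, so |(-3z^3 - 6z^2 + 3z - 6) − 408| < ϵ.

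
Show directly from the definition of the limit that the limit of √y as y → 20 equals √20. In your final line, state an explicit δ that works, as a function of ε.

δ = min(20, √20·ε)

Fix ε > 0. We want δ > 0 such that 0 < |y − 20| < δ implies |√y − √20| < ε.
Multiplying by the conjugate, |√y − √20| = |y − 20|/(√y + √20).
Restrict δ ≤ 20 so that |y − 20| < 20 forces y > 0, and then √y + √20 > √20.
Hence |√y − √20| < |y − 20|/√20, which is < ε once |y − 20| < √20·ε.
Take δ = min(20, √20·ε). If 0 < |y − 20| < δ then y > 0 and |√y − √20| < |y − 20|/√20 < ε.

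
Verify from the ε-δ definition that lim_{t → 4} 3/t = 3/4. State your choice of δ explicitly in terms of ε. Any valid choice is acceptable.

Let ε > 0. We seek δ > 0 such that 0 < |t − 4| < δ implies |3/t − (3/4)| < ε.
|3/t − (3/4)| = 3·|4 − t|/(4·|t|) = 3|t − 4|/(4|t|).
Restrict δ ≤ 2. Then |t − 4| < 2 gives |t| > 2, so 4|t| > 8.
Then |3/t − (3/4)| < 3|t − 4|/8, which is < ε when |t − 4| < (8/3)ε.
Take δ = min(2, (8/3)ε). Then 0 < |t − 4| < δ gives both |t − 4| < 2 and |t − 4| < (8/3)ε, so |3/t − (3/4)| < ε.

δ = min(2, (8/3)ε)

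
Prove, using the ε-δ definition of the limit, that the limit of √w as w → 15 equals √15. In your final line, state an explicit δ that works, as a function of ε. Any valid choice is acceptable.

Suppose ε > 0. We want δ > 0 such that 0 < |w − 15| < δ implies |√w − √15| < ε.
Multiplying by the conjugate, |√w − √15| = |w − 15|/(√w + √15).
Restrict δ ≤ 15 so that |w − 15| < 15 forces w > 0, and then √w + √15 > √15.
Hence |√w − √15| < |w − 15|/√15, which is < ε once |w − 15| < √15·ε.
Take δ = min(15, √15·ε). If 0 < |w − 15| < δ then w > 0 and |√w − √15| < |w − 15|/√15 < ε.

δ = min(15, √15·ε)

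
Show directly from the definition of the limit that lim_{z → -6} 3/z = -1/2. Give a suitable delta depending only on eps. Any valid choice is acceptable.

Let eps > 0. We seek delta > 0 such that 0 < |z + 6| < delta implies |3/z + 1/2| < eps.
|3/z + 1/2| = 3·|-6 − z|/(6·|z|) = 3|z + 6|/(6|z|).
Restrict delta ≤ 3. Then |z + 6| < 3 gives |z| > 3, so 6|z| > 18.
Then |3/z + 1/2| < 3|z + 6|/18, which is < eps when |z + 6| < 6eps.
Take delta = min(3, 6eps). Then 0 < |z + 6| < delta gives both |z + 6| < 3 and |z + 6| < 6eps, so |3/z + 1/2| < eps.

delta = min(3, 6eps)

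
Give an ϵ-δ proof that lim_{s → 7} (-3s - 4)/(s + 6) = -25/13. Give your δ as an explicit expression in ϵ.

Let ϵ > 0 be given. We want δ > 0 with 0 < |s − 7| < δ ⇒ |(-3s - 4)/(s + 6) + 25/13| < ϵ.
Combining over a common denominator, (-3s - 4)/(s + 6) + 25/13 = [(-3s - 4)·13 − (-25)·(s + 6)] / [13·(s + 6)] = -14(s − 7) / (13(s + 6)).
So |(-3s - 4)/(s + 6) + 25/13| = 14|s − 7| / (13·|s + 6|).
Restrict δ ≤ 13/2. Then |s − 7| < 13/2 gives |s + 6| = |(s − 7) + 13| ≥ 13 − 13/2 = 13/2.
Hence |(-3s - 4)/(s + 6) + 25/13| < 14|s − 7|/(13·(13/2)) = (28/169)|s − 7|, which is < ϵ once |s − 7| < (169/28)ϵ.
Take δ = min(13/2, (169/28)ϵ). Then 0 < |s − 7| < δ forces both bounds, so |(-3s - 4)/(s + 6) + 25/13| < ϵ.

δ = min(13/2, (169/28)ϵ)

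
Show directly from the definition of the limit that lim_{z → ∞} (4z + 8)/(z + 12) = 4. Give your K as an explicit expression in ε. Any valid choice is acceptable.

K = 40/ε

Suppose ε > 0. We seek K > 0 such that z > K implies |(4z + 8)/(z + 12) − 4| < ε.
(4z + 8)/(z + 12) − 4 = ((4z + 8) − 4(z + 12)) / ((z + 12)) = -40/((z + 12)).
For z > 0 we have z + 12 > z, so |(4z + 8)/(z + 12) − 4| = 40/((z + 12)) < 40/(z) = 40/z.
Thus |(4z + 8)/(z + 12) − 4| < ε whenever z > 40/ε.
Take K = 40/ε. If z > K then |(4z + 8)/(z + 12) − 4| < 40/z < ε.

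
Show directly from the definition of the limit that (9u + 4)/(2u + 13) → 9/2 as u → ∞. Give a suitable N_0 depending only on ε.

Fix ε > 0. We seek N_0 > 0 such that u > N_0 implies |(9u + 4)/(2u + 13) − (9/2)| < ε.
(9u + 4)/(2u + 13) − (9/2) = (2(9u + 4) − 9(2u + 13)) / (2(2u + 13)) = -109/(2(2u + 13)).
For u > 0 we have 2u + 13 > 2u, so |(9u + 4)/(2u + 13) − (9/2)| = 109/(2(2u + 13)) < 109/(2·2u) = (109/4)/u.
Thus |(9u + 4)/(2u + 13) − (9/2)| < ε whenever u > (109/4)/ε.
Take N_0 = (109/4)/ε. If u > N_0 then |(9u + 4)/(2u + 13) − (9/2)| < (109/4)/u < ε.

N_0 = (109/4)/ε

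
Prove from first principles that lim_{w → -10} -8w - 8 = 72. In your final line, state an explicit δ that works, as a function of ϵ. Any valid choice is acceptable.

δ = ϵ/8

Let ϵ > 0 be given. We need δ > 0 so that 0 < |w + 10| < δ implies |(-8w - 8) − 72| < ϵ.
|(-8w - 8) − 72| = |-8w - 80| = 8|w + 10|.
So 8|w + 10| < ϵ exactly when |w + 10| < ϵ/8.
Choosing δ = ϵ/8 gives |(-8w - 8) − 72| = 8|w + 10| < ϵ whenever |w + 10| < δ.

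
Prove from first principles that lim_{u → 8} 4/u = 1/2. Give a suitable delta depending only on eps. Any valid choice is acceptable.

Let eps > 0 be given. We seek delta > 0 such that 0 < |u − 8| < delta implies |4/u − (1/2)| < eps.
|4/u − (1/2)| = 4·|8 − u|/(8·|u|) = 4|u − 8|/(8|u|).
Require delta ≤ 4 so that |u| > 8 − 4 = 4, hence 8|u| > 32.
Then |4/u − (1/2)| < 4|u − 8|/32, which is < eps when |u − 8| < 8eps.
Take delta = min(4, 8eps). Then 0 < |u − 8| < delta gives both |u − 8| < 4 and |u − 8| < 8eps, so |4/u − (1/2)| < eps.

delta = min(4, 8eps)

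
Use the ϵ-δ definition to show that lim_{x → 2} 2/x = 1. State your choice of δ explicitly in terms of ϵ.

δ = min(1, ϵ)

Fix ϵ > 0. We seek δ > 0 such that 0 < |x − 2| < δ implies |2/x − 1| < ϵ.
|2/x − 1| = 2·|2 − x|/(2·|x|) = 2|x − 2|/(2|x|).
Require δ ≤ 1 so that |x| > 2 − 1 = 1, hence 2|x| > 2.
Then |2/x − 1| < 2|x − 2|/2, which is < ϵ when |x − 2| < ϵ.
Take δ = min(1, ϵ). Then 0 < |x − 2| < δ gives both |x − 2| < 1 and |x − 2| < ϵ, so |2/x − 1| < ϵ.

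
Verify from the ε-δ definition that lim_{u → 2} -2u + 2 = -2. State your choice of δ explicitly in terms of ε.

Let ε > 0 be given. We need δ > 0 so that 0 < |u − 2| < δ implies |(-2u + 2) + 2| < ε.
Since (-2u + 2) + 2 = -2(u − 2), we have |(-2u + 2) + 2| = 2|u − 2|.
Thus it suffices that |u − 2| < ε/2.
Take δ = ε/2. If 0 < |u − 2| < δ then |(-2u + 2) + 2| = 2|u − 2| < 2·(ε/2) = ε.

δ = ε/2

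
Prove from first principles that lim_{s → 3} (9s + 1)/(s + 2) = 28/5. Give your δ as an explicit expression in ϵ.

Let ϵ > 0 be given. We want δ > 0 with 0 < |s − 3| < δ ⇒ |(9s + 1)/(s + 2) − (28/5)| < ϵ.
Combining over a common denominator, (9s + 1)/(s + 2) − (28/5) = [(9s + 1)·5 − 28·(s + 2)] / [5·(s + 2)] = 17(s − 3) / (5(s + 2)).
So |(9s + 1)/(s + 2) − (28/5)| = 17|s − 3| / (5·|s + 2|).
Require δ ≤ 5/2, so |s + 2| ≥ |5| − |s − 3| > 5 − 5/2 = 5/2.
Hence |(9s + 1)/(s + 2) − (28/5)| < 17|s − 3|/(5·(5/2)) = (34/25)|s − 3|, which is < ϵ once |s − 3| < (25/34)ϵ.
Take δ = min(5/2, (25/34)ϵ). Then 0 < |s − 3| < δ forces both bounds, so |(9s + 1)/(s + 2) − (28/5)| < ϵ.

δ = min(5/2, (25/34)ϵ)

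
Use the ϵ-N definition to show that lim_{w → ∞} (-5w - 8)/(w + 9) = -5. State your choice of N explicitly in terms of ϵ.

Let ϵ > 0. We seek N > 0 such that w > N implies |(-5w - 8)/(w + 9) + 5| < ϵ.
(-5w - 8)/(w + 9) + 5 = ((-5w - 8) − (-5)(w + 9)) / ((w + 9)) = 37/((w + 9)).
For w > 0 we have w + 9 > w, so |(-5w - 8)/(w + 9) + 5| = 37/((w + 9)) < 37/(w) = 37/w.
Thus |(-5w - 8)/(w + 9) + 5| < ϵ whenever w > 37/ϵ.
Take N = 37/ϵ. If w > N then |(-5w - 8)/(w + 9) + 5| < 37/w < ϵ.

N = 37/ϵ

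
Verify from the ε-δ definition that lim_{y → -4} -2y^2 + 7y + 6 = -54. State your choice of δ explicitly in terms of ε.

δ = min(2, ε/27)

Let ε > 0. We want δ > 0 such that 0 < |y + 4| < δ implies |(-2y^2 + 7y + 6) + 54| < ε.
(-2y^2 + 7y + 6) + 54 = -2y^2 + 7y + 60 = (y + 4)(-2y + 15).
So |(-2y^2 + 7y + 6) + 54| = |y + 4|·|-2y + 15|.
Require δ ≤ 2. Then |y + 4| < 2 gives |y| < 6, and by the triangle inequality |-2y + 15| ≤ 2·6 + 15 = 27.
Hence |(-2y^2 + 7y + 6) + 54| ≤ 27|y + 4| < ε provided |y + 4| < ε/27.
Choosing δ = min(2, ε/27) ensures both conditions, hence |(-2y^2 + 7y + 6) + 54| < ε.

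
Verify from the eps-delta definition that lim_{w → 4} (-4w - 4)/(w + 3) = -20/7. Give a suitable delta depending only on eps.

delta = min(7/2, (49/16)eps)

Suppose eps > 0. We want delta > 0 with 0 < |w − 4| < delta ⇒ |(-4w - 4)/(w + 3) + 20/7| < eps.
Combining over a common denominator, (-4w - 4)/(w + 3) + 20/7 = [(-4w - 4)·7 − (-20)·(w + 3)] / [7·(w + 3)] = -8(w − 4) / (7(w + 3)).
So |(-4w - 4)/(w + 3) + 20/7| = 8|w − 4| / (7·|w + 3|).
Restrict delta ≤ 7/2. Then |w − 4| < 7/2 gives |w + 3| = |(w − 4) + 7| ≥ 7 − 7/2 = 7/2.
Hence |(-4w - 4)/(w + 3) + 20/7| < 8|w − 4|/(7·(7/2)) = (16/49)|w − 4|, which is < eps once |w − 4| < (49/16)eps.
Take delta = min(7/2, (49/16)eps). Then 0 < |w − 4| < delta forces both bounds, so |(-4w - 4)/(w + 3) + 20/7| < eps.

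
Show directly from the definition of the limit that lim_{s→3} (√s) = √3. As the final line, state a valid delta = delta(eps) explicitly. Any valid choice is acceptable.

Fix eps > 0. We want delta > 0 such that 0 < |s − 3| < delta implies |√s − √3| < eps.
Rationalise: √s − √3 = (s − 3)/(√s + √3), so |√s − √3| = |s − 3|/(√s + √3).
Restrict delta ≤ 3 so that |s − 3| < 3 forces s > 0, and then √s + √3 > √3.
Hence |√s − √3| < |s − 3|/√3, which is < eps once |s − 3| < √3·eps.
Take delta = min(3, √3·eps). If 0 < |s − 3| < delta then s > 0 and |√s − √3| < |s − 3|/√3 < eps.

delta = min(3, √3·eps)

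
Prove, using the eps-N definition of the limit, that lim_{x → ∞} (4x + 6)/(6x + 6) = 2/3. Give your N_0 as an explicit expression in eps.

Fix eps > 0. We seek N_0 > 0 such that x > N_0 implies |(4x + 6)/(6x + 6) − (2/3)| < eps.
(4x + 6)/(6x + 6) − (2/3) = (6(4x + 6) − 4(6x + 6)) / (6(6x + 6)) = 12/(6(6x + 6)).
For x > 0 we have 6x + 6 > 6x, so |(4x + 6)/(6x + 6) − (2/3)| = 12/(6(6x + 6)) < 12/(6·6x) = (1/3)/x.
Thus |(4x + 6)/(6x + 6) − (2/3)| < eps whenever x > (1/3)/eps.
Take N_0 = (1/3)/eps. If x > N_0 then |(4x + 6)/(6x + 6) − (2/3)| < (1/3)/x < eps.

N_0 = (1/3)/eps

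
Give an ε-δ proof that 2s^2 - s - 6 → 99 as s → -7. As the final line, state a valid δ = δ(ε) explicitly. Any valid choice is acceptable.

Let ε > 0 be given. We want δ > 0 such that 0 < |s + 7| < δ implies |(2s^2 - s - 6) − 99| < ε.
(2s^2 - s - 6) − 99 = 2s^2 - s - 105 = (s + 7)(2s - 15).
So |(2s^2 - s - 6) − 99| = |s + 7|·|2s - 15|.
Assume first that |s + 7| < 1, so |s| < 8. Then |2s - 15| ≤ 2·8 + 15 = 31.
Hence |(2s^2 - s - 6) − 99| ≤ 31|s + 7| < ε provided |s + 7| < ε/31.
Take δ = min(1, ε/31). Then 0 < |s + 7| < δ gives both |s + 7| < 1 and |s + 7| < ε/31, so |(2s^2 - s - 6) − 99| < ε.

δ = min(1, ε/31)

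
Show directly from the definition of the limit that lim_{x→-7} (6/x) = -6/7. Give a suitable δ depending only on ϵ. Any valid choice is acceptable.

δ = min(7/2, (49/12)ϵ)

Fix ϵ > 0. We seek δ > 0 such that 0 < |x + 7| < δ implies |6/x + 6/7| < ϵ.
|6/x + 6/7| = 6·|-7 − x|/(7·|x|) = 6|x + 7|/(7|x|).
Restrict δ ≤ 7/2. Then |x + 7| < 7/2 gives |x| > 7/2, so 7|x| > 49/2.
Then |6/x + 6/7| < 6|x + 7|/(49/2), which is < ϵ when |x + 7| < (49/12)ϵ.
Take δ = min(7/2, (49/12)ϵ). Then 0 < |x + 7| < δ gives both |x + 7| < 7/2 and |x + 7| < (49/12)ϵ, so |6/x + 6/7| < ϵ.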